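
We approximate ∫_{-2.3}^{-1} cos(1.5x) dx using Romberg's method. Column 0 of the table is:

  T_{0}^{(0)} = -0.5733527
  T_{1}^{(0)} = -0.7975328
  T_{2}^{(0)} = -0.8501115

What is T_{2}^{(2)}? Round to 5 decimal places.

-0.86733

T_{1}^{(1)} = -0.7975328 + (-0.7975328 − (-0.5733527))/3 = -0.8722595
T_{2}^{(1)} = (4·(-0.8501115) − (-0.7975328)) / 3 = -0.8676377
T_{2}^{(2)} = -0.8676377 + (-0.8676377 − (-0.8722595))/15 = -0.8673296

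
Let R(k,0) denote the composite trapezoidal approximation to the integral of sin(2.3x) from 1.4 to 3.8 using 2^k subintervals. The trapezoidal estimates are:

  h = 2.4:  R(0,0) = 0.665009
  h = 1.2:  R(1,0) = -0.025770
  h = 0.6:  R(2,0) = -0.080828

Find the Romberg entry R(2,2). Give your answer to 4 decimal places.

Richardson extrapolation on the trapezoidal column (denominator 4−1=3):
R(1,1) = -0.025770 + (-0.025770 − 0.665009)/3 = -0.256030
R(2,1) = -0.080828 + (-0.080828 − (-0.025770))/3 = -0.099181
R(2,2) = -0.099181 + (-0.099181 − (-0.256030))/15 = -0.088724

-0.0887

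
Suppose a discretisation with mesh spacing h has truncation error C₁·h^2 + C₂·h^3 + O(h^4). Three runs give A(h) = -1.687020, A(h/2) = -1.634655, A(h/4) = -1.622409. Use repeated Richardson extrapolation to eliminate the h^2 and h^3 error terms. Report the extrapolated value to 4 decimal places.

First eliminate the h^2 term (factor 2^2 = 4):
  B₁ = (4·(-1.634655) − (-1.687020))/3 = -1.617200
  B₂ = (4·(-1.622409) − (-1.634655))/3 = -1.618327
Then eliminate the h^3 term (factor 2^3 = 8):
  (8·(-1.618327) − (-1.617200))/7 = -1.618488

-1.6185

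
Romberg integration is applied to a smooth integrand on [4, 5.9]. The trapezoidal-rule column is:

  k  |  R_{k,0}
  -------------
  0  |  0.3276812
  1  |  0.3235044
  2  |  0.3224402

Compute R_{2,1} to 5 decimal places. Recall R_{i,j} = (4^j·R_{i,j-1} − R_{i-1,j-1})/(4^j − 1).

0.32209

R_{2,1} = (4·0.3224402 − 0.3235044) / 3 = 0.3220855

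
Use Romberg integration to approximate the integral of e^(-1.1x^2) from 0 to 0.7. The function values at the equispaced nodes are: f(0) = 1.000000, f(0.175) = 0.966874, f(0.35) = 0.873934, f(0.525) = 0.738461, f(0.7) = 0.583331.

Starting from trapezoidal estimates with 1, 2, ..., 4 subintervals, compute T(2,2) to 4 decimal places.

T(0,0) (trapezoid, 1 panel, h=0.7000): 0.554166
T(1,0) (trapezoid, 2 panels, h=0.3500): 0.582960
T(2,0) (trapezoid, 4 panels, h=0.1750): 0.589914
T(1,1) = 0.582960 + (0.582960 − 0.554166)/3 = 0.592558
T(2,1) = 0.589914 + (0.589914 − 0.582960)/3 = 0.592232
T(2,2) = 0.592232 + (0.592232 − 0.592558)/15 = 0.592210

0.5922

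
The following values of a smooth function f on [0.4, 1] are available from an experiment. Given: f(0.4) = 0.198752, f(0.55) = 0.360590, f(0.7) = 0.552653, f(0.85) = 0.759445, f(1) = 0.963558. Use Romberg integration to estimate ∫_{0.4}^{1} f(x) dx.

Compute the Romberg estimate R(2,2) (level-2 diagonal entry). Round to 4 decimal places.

R(0,0) (trapezoid, 1 panel, h=0.6000): 0.348693
R(1,0) (trapezoid, 2 panels, h=0.3000): 0.340142
R(2,0) (trapezoid, 4 panels, h=0.1500): 0.338076
R(1,1) = 0.340142 + (0.340142 − 0.348693)/3 = 0.337292
R(2,1) = 0.338076 + (0.338076 − 0.340142)/3 = 0.337387
R(2,2) = 0.337387 + (0.337387 − 0.337292)/15 = 0.337393

0.3374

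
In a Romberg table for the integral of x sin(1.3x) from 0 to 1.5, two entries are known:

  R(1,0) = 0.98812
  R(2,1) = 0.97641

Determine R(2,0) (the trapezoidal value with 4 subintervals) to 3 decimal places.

0.979

From R(2,1) = (4·R(2,0) − R(1,0))/3, solve for R(2,0):
4·R(2,0) = 3·0.97641 + 0.98812 = 3.91735
R(2,0) = 0.97934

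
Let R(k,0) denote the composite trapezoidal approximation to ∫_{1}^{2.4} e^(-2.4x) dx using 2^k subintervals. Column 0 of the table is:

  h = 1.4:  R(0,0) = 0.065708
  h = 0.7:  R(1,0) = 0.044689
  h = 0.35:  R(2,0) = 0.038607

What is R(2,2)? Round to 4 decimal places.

0.0365

R(1,1) = (4·0.044689 − 0.065708) / 3 = 0.037683
R(2,1) = 0.038607 + (0.038607 − 0.044689)/3 = 0.036580
R(2,2) = (16·0.036580 − 0.037683) / 15 = 0.036506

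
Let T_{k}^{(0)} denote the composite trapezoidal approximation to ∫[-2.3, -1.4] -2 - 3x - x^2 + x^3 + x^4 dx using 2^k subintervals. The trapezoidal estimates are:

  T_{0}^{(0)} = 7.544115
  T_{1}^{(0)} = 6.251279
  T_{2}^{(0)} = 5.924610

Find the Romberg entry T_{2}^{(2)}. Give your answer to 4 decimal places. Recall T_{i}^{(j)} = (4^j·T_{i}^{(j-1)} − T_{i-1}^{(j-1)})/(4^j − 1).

Richardson extrapolation on the trapezoidal column (denominator 4−1=3):
T_{1}^{(1)} = 6.251279 + (6.251279 − 7.544115)/3 = 5.820334
T_{2}^{(1)} = 5.924610 + (5.924610 − 6.251279)/3 = 5.815720
T_{2}^{(2)} = 5.815720 + (5.815720 − 5.820334)/15 = 5.815412

5.8154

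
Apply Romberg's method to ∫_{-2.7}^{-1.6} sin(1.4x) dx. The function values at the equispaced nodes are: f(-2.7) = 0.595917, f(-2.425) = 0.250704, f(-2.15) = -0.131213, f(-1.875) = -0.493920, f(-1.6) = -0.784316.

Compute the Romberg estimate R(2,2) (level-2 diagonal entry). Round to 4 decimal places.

R(0,0) (trapezoid, 1 panel, h=1.1000): -0.103619
R(1,0) (trapezoid, 2 panels, h=0.5500): -0.123977
R(2,0) (trapezoid, 4 panels, h=0.2750): -0.128873
R(1,1) = -0.123977 + (-0.123977 − (-0.103619))/3 = -0.130763
R(2,1) = -0.128873 + (-0.128873 − (-0.123977))/3 = -0.130505
R(2,2) = -0.130505 + (-0.130505 − (-0.130763))/15 = -0.130488

-0.1305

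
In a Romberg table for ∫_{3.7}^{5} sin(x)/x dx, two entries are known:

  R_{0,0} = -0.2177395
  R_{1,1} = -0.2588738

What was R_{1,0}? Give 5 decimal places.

-0.24859

From R_{1,1} = (4·R_{1,0} − R_{0,0})/3, solve for R_{1,0}:
4·R_{1,0} = 3·(-0.2588738) + (-0.2177395) = -0.9943609
R_{1,0} = -0.2485902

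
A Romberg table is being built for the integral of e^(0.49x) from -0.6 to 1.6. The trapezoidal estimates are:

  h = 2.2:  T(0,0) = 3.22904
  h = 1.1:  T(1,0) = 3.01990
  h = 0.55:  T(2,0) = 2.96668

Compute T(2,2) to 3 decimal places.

2.949

T(1,1) = (4·3.01990 − 3.22904) / 3 = 2.95019
T(2,1) = (4·2.96668 − 3.01990) / 3 = 2.94894
T(2,2) = (16·2.94894 − 2.95019) / 15 = 2.94886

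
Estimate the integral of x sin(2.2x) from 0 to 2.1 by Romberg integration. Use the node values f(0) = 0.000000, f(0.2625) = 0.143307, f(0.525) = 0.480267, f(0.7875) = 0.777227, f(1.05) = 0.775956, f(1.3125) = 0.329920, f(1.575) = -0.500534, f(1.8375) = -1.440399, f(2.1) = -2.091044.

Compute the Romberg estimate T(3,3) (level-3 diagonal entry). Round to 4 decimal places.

T(0,0) (trapezoid, 1 panel, h=2.1000): -2.195596
T(1,0) (trapezoid, 2 panels, h=1.0500): -0.283044
T(2,0) (trapezoid, 4 panels, h=0.5250): -0.152162
T(3,0) (trapezoid, 8 panels, h=0.2625): -0.125942
T(1,1) = -0.283044 + (-0.283044 − (-2.195596))/3 = 0.354473
T(2,1) = -0.152162 + (-0.152162 − (-0.283044))/3 = -0.108535
T(3,1) = -0.125942 + (-0.125942 − (-0.152162))/3 = -0.117202
T(2,2) = -0.108535 + (-0.108535 − 0.354473)/15 = -0.139402
T(3,2) = -0.117202 + (-0.117202 − (-0.108535))/15 = -0.117780
T(3,3) = -0.117780 + (-0.117780 − (-0.139402))/63 = -0.117437

-0.1174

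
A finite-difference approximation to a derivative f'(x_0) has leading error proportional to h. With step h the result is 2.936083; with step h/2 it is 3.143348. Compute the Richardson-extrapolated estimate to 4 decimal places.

The leading error scales as h; refining by a factor of 2 reduces it by 2^1 = 2.
Extrapolated value = (2·A(h/2) − A(h)) / (2 − 1)
= (2·3.143348 − 2.936083) / 1
= 3.350613 / 1 = 3.350613

3.3506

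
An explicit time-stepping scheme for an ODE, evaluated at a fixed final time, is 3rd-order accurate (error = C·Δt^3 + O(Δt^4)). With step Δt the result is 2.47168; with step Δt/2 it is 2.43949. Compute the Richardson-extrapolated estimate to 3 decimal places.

2.435

The leading error scales as Δt^3; refining by a factor of 2 reduces it by 2^3 = 8.
Extrapolated value = (8·A(Δt/2) − A(Δt)) / (8 − 1)
= (8·2.43949 − 2.47168) / 7
= 17.04424 / 7 = 2.43489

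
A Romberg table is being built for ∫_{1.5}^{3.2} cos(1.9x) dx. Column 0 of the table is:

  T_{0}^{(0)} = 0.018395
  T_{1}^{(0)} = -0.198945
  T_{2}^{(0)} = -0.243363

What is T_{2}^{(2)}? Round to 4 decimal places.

Richardson extrapolation on the trapezoidal column (denominator 4−1=3):
T_{1}^{(1)} = -0.198945 + (-0.198945 − 0.018395)/3 = -0.271392
T_{2}^{(1)} = -0.243363 + (-0.243363 − (-0.198945))/3 = -0.258169
T_{2}^{(2)} = -0.258169 + (-0.258169 − (-0.271392))/15 = -0.257287

-0.2573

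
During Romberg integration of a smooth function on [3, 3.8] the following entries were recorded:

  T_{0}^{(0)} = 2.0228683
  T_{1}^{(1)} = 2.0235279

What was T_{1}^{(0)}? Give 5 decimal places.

From T_{1}^{(1)} = (4·T_{1}^{(0)} − T_{0}^{(0)})/3, solve for T_{1}^{(0)}:
4·T_{1}^{(0)} = 3·2.0235279 + 2.0228683 = 8.0934520
T_{1}^{(0)} = 2.0233630

2.02336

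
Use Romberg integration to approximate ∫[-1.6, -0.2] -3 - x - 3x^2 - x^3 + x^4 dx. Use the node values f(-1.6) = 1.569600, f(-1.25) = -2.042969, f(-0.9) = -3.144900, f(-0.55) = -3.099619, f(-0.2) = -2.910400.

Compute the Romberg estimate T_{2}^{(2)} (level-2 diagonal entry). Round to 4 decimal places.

T_{0}^{(0)} (trapezoid, 1 panel, h=1.4000): -0.938560
T_{1}^{(0)} (trapezoid, 2 panels, h=0.7000): -2.670710
T_{2}^{(0)} (trapezoid, 4 panels, h=0.3500): -3.135261
T_{1}^{(1)} = -2.670710 + (-2.670710 − (-0.938560))/3 = -3.248093
T_{2}^{(1)} = -3.135261 + (-3.135261 − (-2.670710))/3 = -3.290111
T_{2}^{(2)} = -3.290111 + (-3.290111 − (-3.248093))/15 = -3.292912

-3.2929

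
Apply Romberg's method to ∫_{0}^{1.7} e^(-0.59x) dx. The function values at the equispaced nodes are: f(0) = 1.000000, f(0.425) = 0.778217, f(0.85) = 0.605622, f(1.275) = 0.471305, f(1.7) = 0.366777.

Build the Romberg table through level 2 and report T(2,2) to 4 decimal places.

1.0733

T(0,0) (trapezoid, 1 panel, h=1.7000): 1.161760
T(1,0) (trapezoid, 2 panels, h=0.8500): 1.095659
T(2,0) (trapezoid, 4 panels, h=0.4250): 1.078876
T(1,1) = 1.095659 + (1.095659 − 1.161760)/3 = 1.073625
T(2,1) = 1.078876 + (1.078876 − 1.095659)/3 = 1.073282
T(2,2) = 1.073282 + (1.073282 − 1.073625)/15 = 1.073259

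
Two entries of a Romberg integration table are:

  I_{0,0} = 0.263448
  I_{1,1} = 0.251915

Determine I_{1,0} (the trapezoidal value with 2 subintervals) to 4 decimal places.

0.2548

From I_{1,1} = (4·I_{1,0} − I_{0,0})/3, solve for I_{1,0}:
4·I_{1,0} = 3·0.251915 + 0.263448 = 1.019193
I_{1,0} = 0.254798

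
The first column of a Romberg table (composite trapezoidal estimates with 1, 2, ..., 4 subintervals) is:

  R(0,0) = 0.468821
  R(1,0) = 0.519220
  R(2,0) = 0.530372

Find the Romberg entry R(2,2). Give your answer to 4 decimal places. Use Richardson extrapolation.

Richardson extrapolation on the trapezoidal column (denominator 4−1=3):
R(1,1) = 0.519220 + (0.519220 − 0.468821)/3 = 0.536020
R(2,1) = 0.530372 + (0.530372 − 0.519220)/3 = 0.534089
R(2,2) = 0.534089 + (0.534089 − 0.536020)/15 = 0.533960

0.5340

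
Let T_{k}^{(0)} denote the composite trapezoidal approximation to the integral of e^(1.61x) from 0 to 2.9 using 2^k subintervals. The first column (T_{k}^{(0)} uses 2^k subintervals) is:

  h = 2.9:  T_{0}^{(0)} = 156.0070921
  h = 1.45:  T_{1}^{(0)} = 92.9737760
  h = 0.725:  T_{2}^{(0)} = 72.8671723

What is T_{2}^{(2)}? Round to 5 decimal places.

65.77846

T_{1}^{(1)} = 92.9737760 + (92.9737760 − 156.0070921)/3 = 71.9626706
T_{2}^{(1)} = 72.8671723 + (72.8671723 − 92.9737760)/3 = 66.1649711
T_{2}^{(2)} = (16·66.1649711 − 71.9626706) / 15 = 65.7784578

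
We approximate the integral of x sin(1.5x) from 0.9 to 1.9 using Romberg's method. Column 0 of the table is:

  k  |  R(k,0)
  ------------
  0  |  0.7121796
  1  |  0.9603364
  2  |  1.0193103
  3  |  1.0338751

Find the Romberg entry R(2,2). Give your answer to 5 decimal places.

Richardson extrapolation on the trapezoidal column (denominator 4−1=3):
R(1,1) = 0.9603364 + (0.9603364 − 0.7121796)/3 = 1.0430553
R(2,1) = 1.0193103 + (1.0193103 − 0.9603364)/3 = 1.0389683
R(2,2) = 1.0389683 + (1.0389683 − 1.0430553)/15 = 1.0386958

1.03870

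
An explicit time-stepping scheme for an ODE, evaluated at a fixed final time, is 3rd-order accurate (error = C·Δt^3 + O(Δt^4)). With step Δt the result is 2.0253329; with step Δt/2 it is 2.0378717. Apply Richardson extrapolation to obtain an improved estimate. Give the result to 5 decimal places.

2.03966

The leading error scales as Δt^3; refining by a factor of 2 reduces it by 2^3 = 8.
Extrapolated value = (8·A(Δt/2) − A(Δt)) / (8 − 1)
= (8·2.0378717 − 2.0253329) / 7
= 14.2776407 / 7 = 2.0396630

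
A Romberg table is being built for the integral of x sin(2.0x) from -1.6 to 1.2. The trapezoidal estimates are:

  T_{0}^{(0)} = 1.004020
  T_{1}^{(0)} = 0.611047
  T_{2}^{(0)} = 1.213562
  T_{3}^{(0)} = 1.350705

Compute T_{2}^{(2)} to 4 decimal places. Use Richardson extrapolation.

T_{1}^{(1)} = (4·0.611047 − 1.004020) / 3 = 0.480056
T_{2}^{(1)} = (4·1.213562 − 0.611047) / 3 = 1.414400
T_{2}^{(2)} = (16·1.414400 − 0.480056) / 15 = 1.476690

1.4767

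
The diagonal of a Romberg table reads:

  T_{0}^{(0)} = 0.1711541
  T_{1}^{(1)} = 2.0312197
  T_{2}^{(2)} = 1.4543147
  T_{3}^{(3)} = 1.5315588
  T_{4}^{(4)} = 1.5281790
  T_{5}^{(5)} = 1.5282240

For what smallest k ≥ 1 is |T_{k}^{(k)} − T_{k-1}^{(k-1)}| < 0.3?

|T_{1}^{(1)} − T_{0}^{(0)}| = 1.8600656 ≥ 0.3
|T_{2}^{(2)} − T_{1}^{(1)}| = 0.5769050 ≥ 0.3
|T_{3}^{(3)} − T_{2}^{(2)}| = 0.0772441 < 0.3

k = 3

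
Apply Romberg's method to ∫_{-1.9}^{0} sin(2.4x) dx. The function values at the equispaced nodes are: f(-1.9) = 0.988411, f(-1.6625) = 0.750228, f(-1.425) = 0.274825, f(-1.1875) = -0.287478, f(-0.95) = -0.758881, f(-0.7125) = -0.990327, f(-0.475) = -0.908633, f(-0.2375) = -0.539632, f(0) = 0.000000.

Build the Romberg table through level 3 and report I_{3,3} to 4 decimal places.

-0.4800

I_{0,0} (trapezoid, 1 panel, h=1.9000): 0.938990
I_{1,0} (trapezoid, 2 panels, h=0.9500): -0.251442
I_{2,0} (trapezoid, 4 panels, h=0.4750): -0.426780
I_{3,0} (trapezoid, 8 panels, h=0.2375): -0.466852
I_{1,1} = -0.251442 + (-0.251442 − 0.938990)/3 = -0.648253
I_{2,1} = -0.426780 + (-0.426780 − (-0.251442))/3 = -0.485226
I_{3,1} = -0.466852 + (-0.466852 − (-0.426780))/3 = -0.480209
I_{2,2} = -0.485226 + (-0.485226 − (-0.648253))/15 = -0.474358
I_{3,2} = -0.480209 + (-0.480209 − (-0.485226))/15 = -0.479875
I_{3,3} = -0.479875 + (-0.479875 − (-0.474358))/63 = -0.479963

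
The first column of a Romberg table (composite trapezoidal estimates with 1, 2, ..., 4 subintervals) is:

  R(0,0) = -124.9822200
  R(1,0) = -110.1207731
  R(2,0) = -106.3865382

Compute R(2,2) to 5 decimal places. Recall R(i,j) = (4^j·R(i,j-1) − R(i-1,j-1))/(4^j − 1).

-105.14012

Richardson extrapolation on the trapezoidal column (denominator 4−1=3):
R(1,1) = (4·(-110.1207731) − (-124.9822200)) / 3 = -105.1669575
R(2,1) = (4·(-106.3865382) − (-110.1207731)) / 3 = -105.1417932
R(2,2) = (16·(-105.1417932) − (-105.1669575)) / 15 = -105.1401156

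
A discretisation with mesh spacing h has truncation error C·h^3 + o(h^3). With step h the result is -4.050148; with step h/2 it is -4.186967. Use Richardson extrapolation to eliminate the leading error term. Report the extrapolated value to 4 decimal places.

-4.2065

Extrapolated value = (8·A(h/2) − A(h)) / (8 − 1)
= (8·(-4.186967) − (-4.050148)) / 7
= -29.445588 / 7 = -4.206513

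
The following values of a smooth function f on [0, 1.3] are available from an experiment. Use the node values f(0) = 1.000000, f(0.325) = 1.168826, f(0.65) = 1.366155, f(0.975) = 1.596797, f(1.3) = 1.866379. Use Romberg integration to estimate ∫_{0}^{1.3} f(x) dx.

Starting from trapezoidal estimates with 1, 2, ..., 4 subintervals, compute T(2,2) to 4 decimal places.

1.8050

T(0,0) (trapezoid, 1 panel, h=1.3000): 1.863146
T(1,0) (trapezoid, 2 panels, h=0.6500): 1.819574
T(2,0) (trapezoid, 4 panels, h=0.3250): 1.808614
T(1,1) = 1.819574 + (1.819574 − 1.863146)/3 = 1.805050
T(2,1) = 1.808614 + (1.808614 − 1.819574)/3 = 1.804961
T(2,2) = 1.804961 + (1.804961 − 1.805050)/15 = 1.804955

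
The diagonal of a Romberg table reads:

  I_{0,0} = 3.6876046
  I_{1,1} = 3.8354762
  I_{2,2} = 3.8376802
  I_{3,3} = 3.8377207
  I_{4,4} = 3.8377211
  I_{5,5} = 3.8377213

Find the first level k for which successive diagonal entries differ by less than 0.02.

k = 2

|I_{1,1} − I_{0,0}| = 0.1478716 ≥ 0.02
|I_{2,2} − I_{1,1}| = 0.0022040 < 0.02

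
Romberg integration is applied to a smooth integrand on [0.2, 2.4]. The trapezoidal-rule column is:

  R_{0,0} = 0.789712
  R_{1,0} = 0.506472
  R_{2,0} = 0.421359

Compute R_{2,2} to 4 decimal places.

Richardson extrapolation on the trapezoidal column (denominator 4−1=3):
R_{1,1} = (4·0.506472 − 0.789712) / 3 = 0.412059
R_{2,1} = 0.421359 + (0.421359 − 0.506472)/3 = 0.392988
R_{2,2} = (16·0.392988 − 0.412059) / 15 = 0.391717

0.3917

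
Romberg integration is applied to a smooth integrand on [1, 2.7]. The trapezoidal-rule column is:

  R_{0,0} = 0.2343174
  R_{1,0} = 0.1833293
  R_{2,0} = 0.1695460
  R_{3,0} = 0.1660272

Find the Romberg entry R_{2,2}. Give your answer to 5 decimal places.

Richardson extrapolation on the trapezoidal column (denominator 4−1=3):
R_{1,1} = (4·0.1833293 − 0.2343174) / 3 = 0.1663333
R_{2,1} = (4·0.1695460 − 0.1833293) / 3 = 0.1649516
R_{2,2} = (16·0.1649516 − 0.1663333) / 15 = 0.1648595

0.16486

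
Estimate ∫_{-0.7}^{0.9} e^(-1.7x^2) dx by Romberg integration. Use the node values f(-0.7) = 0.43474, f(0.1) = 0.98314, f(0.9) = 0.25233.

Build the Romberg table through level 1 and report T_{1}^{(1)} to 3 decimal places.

1.232

T_{0}^{(0)} (trapezoid, 1 panel, h=1.6000): 0.54966
T_{1}^{(0)} (trapezoid, 2 panels, h=0.8000): 1.06134
T_{1}^{(1)} = 1.06134 + (1.06134 − 0.54966)/3 = 1.23190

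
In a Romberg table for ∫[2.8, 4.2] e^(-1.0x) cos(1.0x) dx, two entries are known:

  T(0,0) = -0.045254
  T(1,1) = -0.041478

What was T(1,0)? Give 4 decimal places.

From T(1,1) = (4·T(1,0) − T(0,0))/3, solve for T(1,0):
4·T(1,0) = 3·(-0.041478) + (-0.045254) = -0.169688
T(1,0) = -0.042422

-0.0424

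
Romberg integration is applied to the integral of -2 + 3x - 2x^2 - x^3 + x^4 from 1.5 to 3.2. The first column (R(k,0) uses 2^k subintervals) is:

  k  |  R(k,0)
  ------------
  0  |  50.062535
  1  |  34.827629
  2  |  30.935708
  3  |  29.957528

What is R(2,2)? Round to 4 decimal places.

29.6310

Richardson extrapolation on the trapezoidal column (denominator 4−1=3):
R(1,1) = (4·34.827629 − 50.062535) / 3 = 29.749327
R(2,1) = 30.935708 + (30.935708 − 34.827629)/3 = 29.638401
R(2,2) = 29.638401 + (29.638401 − 29.749327)/15 = 29.631006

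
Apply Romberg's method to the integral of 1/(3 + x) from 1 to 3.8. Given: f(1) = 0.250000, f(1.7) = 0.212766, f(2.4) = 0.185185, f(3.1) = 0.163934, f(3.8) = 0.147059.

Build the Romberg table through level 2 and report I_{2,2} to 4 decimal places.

I_{0,0} (trapezoid, 1 panel, h=2.8000): 0.555883
I_{1,0} (trapezoid, 2 panels, h=1.4000): 0.537200
I_{2,0} (trapezoid, 4 panels, h=0.7000): 0.532290
I_{1,1} = 0.537200 + (0.537200 − 0.555883)/3 = 0.530972
I_{2,1} = 0.532290 + (0.532290 − 0.537200)/3 = 0.530653
I_{2,2} = 0.530653 + (0.530653 − 0.530972)/15 = 0.530632

0.5306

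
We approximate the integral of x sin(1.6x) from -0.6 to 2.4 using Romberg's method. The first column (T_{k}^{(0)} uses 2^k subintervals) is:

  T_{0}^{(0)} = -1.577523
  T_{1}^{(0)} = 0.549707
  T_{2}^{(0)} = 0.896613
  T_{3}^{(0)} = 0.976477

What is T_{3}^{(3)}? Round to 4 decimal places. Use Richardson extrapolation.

T_{1}^{(1)} = (4·0.549707 − (-1.577523)) / 3 = 1.258784
T_{2}^{(1)} = (4·0.896613 − 0.549707) / 3 = 1.012248
T_{3}^{(1)} = 0.976477 + (0.976477 − 0.896613)/3 = 1.003098
T_{2}^{(2)} = (16·1.012248 − 1.258784) / 15 = 0.995812
T_{3}^{(2)} = (16·1.003098 − 1.012248) / 15 = 1.002488
T_{3}^{(3)} = (64·1.002488 − 0.995812) / 63 = 1.002594

1.0026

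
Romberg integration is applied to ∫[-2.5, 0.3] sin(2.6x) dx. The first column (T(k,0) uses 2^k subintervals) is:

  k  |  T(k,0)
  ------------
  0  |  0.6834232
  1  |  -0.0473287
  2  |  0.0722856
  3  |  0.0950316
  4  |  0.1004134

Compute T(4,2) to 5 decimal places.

0.10218

Richardson extrapolation on the trapezoidal column (denominator 4−1=3):
T(3,1) = 0.0950316 + (0.0950316 − 0.0722856)/3 = 0.1026136
T(4,1) = 0.1004134 + (0.1004134 − 0.0950316)/3 = 0.1022073
T(4,2) = 0.1022073 + (0.1022073 − 0.1026136)/15 = 0.1021802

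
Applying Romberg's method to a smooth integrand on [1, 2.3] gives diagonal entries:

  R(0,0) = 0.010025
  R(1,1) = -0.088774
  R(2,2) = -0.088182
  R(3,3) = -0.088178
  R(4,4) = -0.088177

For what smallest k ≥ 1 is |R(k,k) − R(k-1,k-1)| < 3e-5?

|R(1,1) − R(0,0)| = 0.098799 ≥ 3e-5
|R(2,2) − R(1,1)| = 0.000592 ≥ 3e-5
|R(3,3) − R(2,2)| = 0.000004 < 3e-5

k = 3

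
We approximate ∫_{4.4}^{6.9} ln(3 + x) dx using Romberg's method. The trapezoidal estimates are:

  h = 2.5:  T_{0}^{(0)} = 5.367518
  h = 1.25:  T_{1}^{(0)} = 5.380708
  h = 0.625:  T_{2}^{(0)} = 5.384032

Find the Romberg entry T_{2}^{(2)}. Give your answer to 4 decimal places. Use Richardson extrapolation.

Richardson extrapolation on the trapezoidal column (denominator 4−1=3):
T_{1}^{(1)} = (4·5.380708 − 5.367518) / 3 = 5.385105
T_{2}^{(1)} = (4·5.384032 − 5.380708) / 3 = 5.385140
T_{2}^{(2)} = (16·5.385140 − 5.385105) / 15 = 5.385142

5.3851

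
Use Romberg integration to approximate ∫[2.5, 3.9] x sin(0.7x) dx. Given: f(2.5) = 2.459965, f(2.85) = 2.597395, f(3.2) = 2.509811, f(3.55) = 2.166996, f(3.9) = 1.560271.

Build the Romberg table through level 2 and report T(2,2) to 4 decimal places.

T(0,0) (trapezoid, 1 panel, h=1.4000): 2.814165
T(1,0) (trapezoid, 2 panels, h=0.7000): 3.163950
T(2,0) (trapezoid, 4 panels, h=0.3500): 3.249512
T(1,1) = 3.163950 + (3.163950 − 2.814165)/3 = 3.280545
T(2,1) = 3.249512 + (3.249512 − 3.163950)/3 = 3.278033
T(2,2) = 3.278033 + (3.278033 − 3.280545)/15 = 3.277866

3.2779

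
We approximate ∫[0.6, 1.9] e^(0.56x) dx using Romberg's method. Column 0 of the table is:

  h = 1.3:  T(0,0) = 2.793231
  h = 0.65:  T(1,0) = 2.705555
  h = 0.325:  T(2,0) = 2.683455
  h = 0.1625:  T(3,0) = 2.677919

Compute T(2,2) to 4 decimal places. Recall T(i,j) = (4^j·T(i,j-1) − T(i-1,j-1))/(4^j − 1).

2.6761

Richardson extrapolation on the trapezoidal column (denominator 4−1=3):
T(1,1) = (4·2.705555 − 2.793231) / 3 = 2.676330
T(2,1) = (4·2.683455 − 2.705555) / 3 = 2.676088
T(2,2) = 2.676088 + (2.676088 − 2.676330)/15 = 2.676072
(Column j=1 coincides with Simpson's rule on the same nodes.)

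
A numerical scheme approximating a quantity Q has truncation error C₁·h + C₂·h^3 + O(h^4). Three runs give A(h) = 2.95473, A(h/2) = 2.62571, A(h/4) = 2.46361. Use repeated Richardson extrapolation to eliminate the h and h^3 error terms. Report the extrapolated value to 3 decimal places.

First eliminate the h term (factor 2^1 = 2):
  B₁ = (2·2.62571 − 2.95473)/1 = 2.29669
  B₂ = (2·2.46361 − 2.62571)/1 = 2.30151
Then eliminate the h^3 term (factor 2^3 = 8):
  (8·2.30151 − 2.29669)/7 = 2.30220

2.302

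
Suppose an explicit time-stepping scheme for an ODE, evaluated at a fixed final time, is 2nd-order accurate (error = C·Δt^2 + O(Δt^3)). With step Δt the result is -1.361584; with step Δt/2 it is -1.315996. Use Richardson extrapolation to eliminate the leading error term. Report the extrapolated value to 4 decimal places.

-1.3008

The leading error scales as Δt^2; refining by a factor of 2 reduces it by 2^2 = 4.
Extrapolated value = (4·A(Δt/2) − A(Δt)) / (4 − 1)
= (4·(-1.315996) − (-1.361584)) / 3
= -3.902400 / 3 = -1.300800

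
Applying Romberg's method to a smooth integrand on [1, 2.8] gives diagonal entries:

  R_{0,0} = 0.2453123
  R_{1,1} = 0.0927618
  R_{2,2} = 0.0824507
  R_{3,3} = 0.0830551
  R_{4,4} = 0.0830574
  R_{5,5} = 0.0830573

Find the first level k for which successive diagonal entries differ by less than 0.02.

|R_{1,1} − R_{0,0}| = 0.1525505 ≥ 0.02
|R_{2,2} − R_{1,1}| = 0.0103111 < 0.02

k = 2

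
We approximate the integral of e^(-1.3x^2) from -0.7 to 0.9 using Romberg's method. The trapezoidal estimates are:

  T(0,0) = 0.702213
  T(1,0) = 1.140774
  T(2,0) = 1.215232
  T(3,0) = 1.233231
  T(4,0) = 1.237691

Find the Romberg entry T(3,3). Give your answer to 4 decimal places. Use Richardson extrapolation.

Richardson extrapolation on the trapezoidal column (denominator 4−1=3):
T(1,1) = (4·1.140774 − 0.702213) / 3 = 1.286961
T(2,1) = (4·1.215232 − 1.140774) / 3 = 1.240051
T(3,1) = (4·1.233231 − 1.215232) / 3 = 1.239231
T(2,2) = 1.240051 + (1.240051 − 1.286961)/15 = 1.236924
T(3,2) = 1.239231 + (1.239231 − 1.240051)/15 = 1.239176
T(3,3) = 1.239176 + (1.239176 − 1.236924)/63 = 1.239212
(Column j=1 coincides with Simpson's rule on the same nodes.)

1.2392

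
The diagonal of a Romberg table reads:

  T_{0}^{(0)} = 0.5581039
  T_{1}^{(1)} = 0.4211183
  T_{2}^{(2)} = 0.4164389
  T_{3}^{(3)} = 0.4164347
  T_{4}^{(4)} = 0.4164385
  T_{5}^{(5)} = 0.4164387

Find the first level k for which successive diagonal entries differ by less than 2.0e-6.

k = 5

|T_{1}^{(1)} − T_{0}^{(0)}| = 0.1369856 ≥ 2.0e-6
|T_{2}^{(2)} − T_{1}^{(1)}| = 0.0046794 ≥ 2.0e-6
|T_{3}^{(3)} − T_{2}^{(2)}| = 0.0000042 ≥ 2.0e-6
|T_{4}^{(4)} − T_{3}^{(3)}| = 0.0000038 ≥ 2.0e-6
|T_{5}^{(5)} − T_{4}^{(4)}| = 0.0000002 < 2.0e-6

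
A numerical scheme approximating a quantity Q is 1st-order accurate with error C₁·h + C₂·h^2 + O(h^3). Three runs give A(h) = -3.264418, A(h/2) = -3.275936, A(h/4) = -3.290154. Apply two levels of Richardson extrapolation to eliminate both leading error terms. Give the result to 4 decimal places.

First eliminate the h term (factor 2^1 = 2):
  B₁ = (2·(-3.275936) − (-3.264418))/1 = -3.287454
  B₂ = (2·(-3.290154) − (-3.275936))/1 = -3.304372
Then eliminate the h^2 term (factor 2^2 = 4):
  (4·(-3.304372) − (-3.287454))/3 = -3.310011

-3.3100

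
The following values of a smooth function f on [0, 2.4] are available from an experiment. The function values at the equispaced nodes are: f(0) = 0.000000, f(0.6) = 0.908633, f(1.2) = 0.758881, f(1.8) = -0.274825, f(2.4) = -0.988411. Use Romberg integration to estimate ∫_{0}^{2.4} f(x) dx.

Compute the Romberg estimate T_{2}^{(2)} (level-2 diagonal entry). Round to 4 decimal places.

T_{0}^{(0)} (trapezoid, 1 panel, h=2.4000): -1.186093
T_{1}^{(0)} (trapezoid, 2 panels, h=1.2000): 0.317611
T_{2}^{(0)} (trapezoid, 4 panels, h=0.6000): 0.539090
T_{1}^{(1)} = 0.317611 + (0.317611 − (-1.186093))/3 = 0.818846
T_{2}^{(1)} = 0.539090 + (0.539090 − 0.317611)/3 = 0.612916
T_{2}^{(2)} = 0.612916 + (0.612916 − 0.818846)/15 = 0.599187

0.5992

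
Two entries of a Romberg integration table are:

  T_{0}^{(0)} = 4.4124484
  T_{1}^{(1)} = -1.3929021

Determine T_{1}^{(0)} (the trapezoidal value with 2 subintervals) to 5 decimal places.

0.05844

From T_{1}^{(1)} = (4·T_{1}^{(0)} − T_{0}^{(0)})/3, solve for T_{1}^{(0)}:
4·T_{1}^{(0)} = 3·(-1.3929021) + 4.4124484 = 0.2337421
T_{1}^{(0)} = 0.0584355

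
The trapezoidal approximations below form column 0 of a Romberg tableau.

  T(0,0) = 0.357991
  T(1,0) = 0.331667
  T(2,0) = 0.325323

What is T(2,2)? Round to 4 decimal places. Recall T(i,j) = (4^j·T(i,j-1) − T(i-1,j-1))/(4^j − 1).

Richardson extrapolation on the trapezoidal column (denominator 4−1=3):
T(1,1) = (4·0.331667 − 0.357991) / 3 = 0.322892
T(2,1) = (4·0.325323 − 0.331667) / 3 = 0.323208
T(2,2) = 0.323208 + (0.323208 − 0.322892)/15 = 0.323229

0.3232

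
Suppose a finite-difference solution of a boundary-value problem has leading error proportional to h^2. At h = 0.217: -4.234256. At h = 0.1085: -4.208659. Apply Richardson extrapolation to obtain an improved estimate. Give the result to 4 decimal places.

The leading error scales as h^2; refining by a factor of 2 reduces it by 2^2 = 4.
Extrapolated value = (4·A(h/2) − A(h)) / (4 − 1)
= (4·(-4.208659) − (-4.234256)) / 3
= -12.600380 / 3 = -4.200127

-4.2001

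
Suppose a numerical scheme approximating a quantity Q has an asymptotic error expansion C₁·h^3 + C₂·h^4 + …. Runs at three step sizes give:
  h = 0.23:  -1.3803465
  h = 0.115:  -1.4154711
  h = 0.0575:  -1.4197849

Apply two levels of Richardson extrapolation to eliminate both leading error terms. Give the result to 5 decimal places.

First eliminate the h^3 term (factor 2^3 = 8):
  B₁ = (8·(-1.4154711) − (-1.3803465))/7 = -1.4204889
  B₂ = (8·(-1.4197849) − (-1.4154711))/7 = -1.4204012
Then eliminate the h^4 term (factor 2^4 = 16):
  (16·(-1.4204012) − (-1.4204889))/15 = -1.4203954

-1.42040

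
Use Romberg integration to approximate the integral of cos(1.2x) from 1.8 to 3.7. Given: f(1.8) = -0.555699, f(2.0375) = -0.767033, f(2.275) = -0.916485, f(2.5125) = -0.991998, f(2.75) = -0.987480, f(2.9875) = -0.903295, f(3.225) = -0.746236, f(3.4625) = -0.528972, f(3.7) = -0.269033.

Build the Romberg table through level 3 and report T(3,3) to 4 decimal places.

T(0,0) (trapezoid, 1 panel, h=1.9000): -0.783495
T(1,0) (trapezoid, 2 panels, h=0.9500): -1.329854
T(2,0) (trapezoid, 4 panels, h=0.4750): -1.454719
T(3,0) (trapezoid, 8 panels, h=0.2375): -1.485293
T(1,1) = -1.329854 + (-1.329854 − (-0.783495))/3 = -1.511974
T(2,1) = -1.454719 + (-1.454719 − (-1.329854))/3 = -1.496341
T(3,1) = -1.485293 + (-1.485293 − (-1.454719))/3 = -1.495484
T(2,2) = -1.496341 + (-1.496341 − (-1.511974))/15 = -1.495299
T(3,2) = -1.495484 + (-1.495484 − (-1.496341))/15 = -1.495427
T(3,3) = -1.495427 + (-1.495427 − (-1.495299))/63 = -1.495429

-1.4954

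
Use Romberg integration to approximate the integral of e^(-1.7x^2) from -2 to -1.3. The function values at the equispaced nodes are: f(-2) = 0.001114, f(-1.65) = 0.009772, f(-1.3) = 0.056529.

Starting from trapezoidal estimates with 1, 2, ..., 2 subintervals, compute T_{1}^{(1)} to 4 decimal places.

T_{0}^{(0)} (trapezoid, 1 panel, h=0.7000): 0.020175
T_{1}^{(0)} (trapezoid, 2 panels, h=0.3500): 0.013508
T_{1}^{(1)} = 0.013508 + (0.013508 − 0.020175)/3 = 0.011286

0.0113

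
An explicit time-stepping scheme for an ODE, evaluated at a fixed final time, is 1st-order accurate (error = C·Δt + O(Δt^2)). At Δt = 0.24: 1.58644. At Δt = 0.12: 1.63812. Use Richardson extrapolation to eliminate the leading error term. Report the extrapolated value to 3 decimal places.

1.690

The leading error scales as Δt; refining by a factor of 2 reduces it by 2^1 = 2.
Extrapolated value = (2·A(Δt/2) − A(Δt)) / (2 − 1)
= (2·1.63812 − 1.58644) / 1
= 1.68980 / 1 = 1.68980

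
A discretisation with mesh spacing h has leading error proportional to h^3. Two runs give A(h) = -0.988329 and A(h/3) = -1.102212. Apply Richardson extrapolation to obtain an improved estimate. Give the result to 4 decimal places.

-1.1066

The leading error scales as h^3; refining by a factor of 3 reduces it by 3^3 = 27.
Extrapolated value = (27·A(h/3) − A(h)) / (27 − 1)
= (27·(-1.102212) − (-0.988329)) / 26
= -28.771395 / 26 = -1.106592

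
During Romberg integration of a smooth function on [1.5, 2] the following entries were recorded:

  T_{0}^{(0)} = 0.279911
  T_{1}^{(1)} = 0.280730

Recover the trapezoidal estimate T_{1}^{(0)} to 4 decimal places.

0.2805

From T_{1}^{(1)} = (4·T_{1}^{(0)} − T_{0}^{(0)})/3, solve for T_{1}^{(0)}:
4·T_{1}^{(0)} = 3·0.280730 + 0.279911 = 1.122101
T_{1}^{(0)} = 0.280525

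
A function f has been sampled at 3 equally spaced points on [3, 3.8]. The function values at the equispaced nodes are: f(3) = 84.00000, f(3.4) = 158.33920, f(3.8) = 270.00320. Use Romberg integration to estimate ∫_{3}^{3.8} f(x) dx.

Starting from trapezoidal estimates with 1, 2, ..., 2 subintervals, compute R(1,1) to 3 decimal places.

R(0,0) (trapezoid, 1 panel, h=0.8000): 141.60128
R(1,0) (trapezoid, 2 panels, h=0.4000): 134.13632
R(1,1) = 134.13632 + (134.13632 − 141.60128)/3 = 131.64800

131.648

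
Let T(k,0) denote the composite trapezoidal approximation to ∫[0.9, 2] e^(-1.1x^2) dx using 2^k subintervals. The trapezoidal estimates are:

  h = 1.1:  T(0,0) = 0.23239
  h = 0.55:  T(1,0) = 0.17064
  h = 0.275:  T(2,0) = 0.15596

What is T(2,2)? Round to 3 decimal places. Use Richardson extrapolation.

Richardson extrapolation on the trapezoidal column (denominator 4−1=3):
T(1,1) = 0.17064 + (0.17064 − 0.23239)/3 = 0.15006
T(2,1) = (4·0.15596 − 0.17064) / 3 = 0.15107
T(2,2) = 0.15107 + (0.15107 − 0.15006)/15 = 0.15114

0.151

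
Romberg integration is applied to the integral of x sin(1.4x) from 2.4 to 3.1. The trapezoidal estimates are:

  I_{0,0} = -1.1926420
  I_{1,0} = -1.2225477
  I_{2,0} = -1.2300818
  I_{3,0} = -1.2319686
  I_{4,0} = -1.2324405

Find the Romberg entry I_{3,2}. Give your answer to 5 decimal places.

-1.23260

Richardson extrapolation on the trapezoidal column (denominator 4−1=3):
I_{2,1} = (4·(-1.2300818) − (-1.2225477)) / 3 = -1.2325932
I_{3,1} = -1.2319686 + (-1.2319686 − (-1.2300818))/3 = -1.2325975
I_{3,2} = -1.2325975 + (-1.2325975 − (-1.2325932))/15 = -1.2325978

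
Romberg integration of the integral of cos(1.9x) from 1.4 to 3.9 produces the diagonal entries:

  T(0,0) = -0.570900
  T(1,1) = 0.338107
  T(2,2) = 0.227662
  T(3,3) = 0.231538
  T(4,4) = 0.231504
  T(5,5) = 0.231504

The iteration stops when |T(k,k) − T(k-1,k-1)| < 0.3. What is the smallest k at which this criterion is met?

|T(1,1) − T(0,0)| = 0.909007 ≥ 0.3
|T(2,2) − T(1,1)| = 0.110445 < 0.3

k = 2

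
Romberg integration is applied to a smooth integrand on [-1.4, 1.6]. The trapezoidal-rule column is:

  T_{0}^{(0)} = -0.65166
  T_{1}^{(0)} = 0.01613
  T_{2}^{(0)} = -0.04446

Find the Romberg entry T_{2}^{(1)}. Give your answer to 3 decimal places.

-0.065

Richardson extrapolation on the trapezoidal column (denominator 4−1=3):
T_{2}^{(1)} = -0.04446 + (-0.04446 − 0.01613)/3 = -0.06466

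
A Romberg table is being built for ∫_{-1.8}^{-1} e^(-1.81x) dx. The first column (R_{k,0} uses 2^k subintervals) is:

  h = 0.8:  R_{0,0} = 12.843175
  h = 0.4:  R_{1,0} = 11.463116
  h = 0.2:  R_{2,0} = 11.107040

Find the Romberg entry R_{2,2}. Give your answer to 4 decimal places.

Richardson extrapolation on the trapezoidal column (denominator 4−1=3):
R_{1,1} = (4·11.463116 − 12.843175) / 3 = 11.003096
R_{2,1} = 11.107040 + (11.107040 − 11.463116)/3 = 10.988348
R_{2,2} = (16·10.988348 − 11.003096) / 15 = 10.987365

10.9874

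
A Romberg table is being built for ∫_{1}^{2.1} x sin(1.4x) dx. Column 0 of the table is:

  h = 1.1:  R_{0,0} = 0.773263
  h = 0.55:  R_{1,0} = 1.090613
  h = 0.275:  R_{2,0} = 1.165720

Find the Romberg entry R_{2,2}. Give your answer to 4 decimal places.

1.1904

Richardson extrapolation on the trapezoidal column (denominator 4−1=3):
R_{1,1} = 1.090613 + (1.090613 − 0.773263)/3 = 1.196396
R_{2,1} = 1.165720 + (1.165720 − 1.090613)/3 = 1.190756
R_{2,2} = 1.190756 + (1.190756 − 1.196396)/15 = 1.190380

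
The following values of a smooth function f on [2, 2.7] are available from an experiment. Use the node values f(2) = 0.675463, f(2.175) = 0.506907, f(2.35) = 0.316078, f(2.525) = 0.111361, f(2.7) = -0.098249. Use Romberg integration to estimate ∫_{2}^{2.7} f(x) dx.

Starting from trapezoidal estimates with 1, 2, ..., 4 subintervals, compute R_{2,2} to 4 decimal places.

0.2148

R_{0,0} (trapezoid, 1 panel, h=0.7000): 0.202025
R_{1,0} (trapezoid, 2 panels, h=0.3500): 0.211640
R_{2,0} (trapezoid, 4 panels, h=0.1750): 0.214017
R_{1,1} = 0.211640 + (0.211640 − 0.202025)/3 = 0.214845
R_{2,1} = 0.214017 + (0.214017 − 0.211640)/3 = 0.214809
R_{2,2} = 0.214809 + (0.214809 − 0.214845)/15 = 0.214807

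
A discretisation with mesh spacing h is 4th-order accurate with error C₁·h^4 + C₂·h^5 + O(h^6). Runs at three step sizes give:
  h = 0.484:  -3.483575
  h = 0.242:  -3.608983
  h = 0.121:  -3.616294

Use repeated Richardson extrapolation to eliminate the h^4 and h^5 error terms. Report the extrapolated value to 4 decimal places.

First eliminate the h^4 term (factor 2^4 = 16):
  B₁ = (16·(-3.608983) − (-3.483575))/15 = -3.617344
  B₂ = (16·(-3.616294) − (-3.608983))/15 = -3.616781
Then eliminate the h^5 term (factor 2^5 = 32):
  (32·(-3.616781) − (-3.617344))/31 = -3.616763

-3.6168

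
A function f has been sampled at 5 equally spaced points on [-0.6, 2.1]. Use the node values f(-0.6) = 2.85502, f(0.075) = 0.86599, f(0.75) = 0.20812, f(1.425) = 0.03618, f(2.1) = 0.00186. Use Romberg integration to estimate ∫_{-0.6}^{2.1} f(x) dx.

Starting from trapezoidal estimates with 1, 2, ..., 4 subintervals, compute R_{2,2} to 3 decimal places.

R_{0,0} (trapezoid, 1 panel, h=2.7000): 3.85679
R_{1,0} (trapezoid, 2 panels, h=1.3500): 2.20936
R_{2,0} (trapezoid, 4 panels, h=0.6750): 1.71364
R_{1,1} = 2.20936 + (2.20936 − 3.85679)/3 = 1.66022
R_{2,1} = 1.71364 + (1.71364 − 2.20936)/3 = 1.54840
R_{2,2} = 1.54840 + (1.54840 − 1.66022)/15 = 1.54095

1.541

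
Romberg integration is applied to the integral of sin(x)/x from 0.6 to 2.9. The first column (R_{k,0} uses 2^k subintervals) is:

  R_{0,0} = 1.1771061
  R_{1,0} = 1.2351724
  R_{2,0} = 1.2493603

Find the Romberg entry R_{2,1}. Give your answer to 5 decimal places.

1.25409

Richardson extrapolation on the trapezoidal column (denominator 4−1=3):
R_{2,1} = (4·1.2493603 − 1.2351724) / 3 = 1.2540896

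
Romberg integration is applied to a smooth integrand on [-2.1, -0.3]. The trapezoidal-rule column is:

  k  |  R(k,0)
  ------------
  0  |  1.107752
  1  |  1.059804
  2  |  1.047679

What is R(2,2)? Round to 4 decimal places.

1.0436

R(1,1) = 1.059804 + (1.059804 − 1.107752)/3 = 1.043821
R(2,1) = 1.047679 + (1.047679 − 1.059804)/3 = 1.043637
R(2,2) = (16·1.043637 − 1.043821) / 15 = 1.043625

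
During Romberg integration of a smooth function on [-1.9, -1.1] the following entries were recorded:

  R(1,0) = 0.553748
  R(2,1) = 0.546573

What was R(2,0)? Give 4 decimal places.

0.5484

From R(2,1) = (4·R(2,0) − R(1,0))/3, solve for R(2,0):
4·R(2,0) = 3·0.546573 + 0.553748 = 2.193467
R(2,0) = 0.548367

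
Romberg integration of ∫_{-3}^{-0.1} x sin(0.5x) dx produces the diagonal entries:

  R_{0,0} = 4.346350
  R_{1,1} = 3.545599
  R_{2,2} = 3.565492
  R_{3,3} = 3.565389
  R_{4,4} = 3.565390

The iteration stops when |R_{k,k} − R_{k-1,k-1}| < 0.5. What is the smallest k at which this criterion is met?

|R_{1,1} − R_{0,0}| = 0.800751 ≥ 0.5
|R_{2,2} − R_{1,1}| = 0.019893 < 0.5

k = 2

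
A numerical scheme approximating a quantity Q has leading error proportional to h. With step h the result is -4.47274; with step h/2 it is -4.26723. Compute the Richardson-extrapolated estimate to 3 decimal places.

Extrapolated value = (2·A(h/2) − A(h)) / (2 − 1)
= (2·(-4.26723) − (-4.47274)) / 1
= -4.06172 / 1 = -4.06172

-4.062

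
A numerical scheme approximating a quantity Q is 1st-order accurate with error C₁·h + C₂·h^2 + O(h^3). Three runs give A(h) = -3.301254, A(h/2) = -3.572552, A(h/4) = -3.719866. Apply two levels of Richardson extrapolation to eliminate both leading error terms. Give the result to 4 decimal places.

-3.8750

First eliminate the h term (factor 2^1 = 2):
  B₁ = (2·(-3.572552) − (-3.301254))/1 = -3.843850
  B₂ = (2·(-3.719866) − (-3.572552))/1 = -3.867180
Then eliminate the h^2 term (factor 2^2 = 4):
  (4·(-3.867180) − (-3.843850))/3 = -3.874957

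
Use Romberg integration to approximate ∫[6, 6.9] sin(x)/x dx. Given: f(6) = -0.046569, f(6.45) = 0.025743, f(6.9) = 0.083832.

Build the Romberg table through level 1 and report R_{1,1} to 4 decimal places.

0.0210

R_{0,0} (trapezoid, 1 panel, h=0.9000): 0.016768
R_{1,0} (trapezoid, 2 panels, h=0.4500): 0.019969
R_{1,1} = 0.019969 + (0.019969 − 0.016768)/3 = 0.021036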